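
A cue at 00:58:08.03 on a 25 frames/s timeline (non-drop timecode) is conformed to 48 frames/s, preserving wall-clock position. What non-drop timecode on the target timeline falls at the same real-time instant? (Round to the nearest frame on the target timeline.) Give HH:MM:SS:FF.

Source frame index: (0×3600 + 58×60 + 8) × 25 + 3 = 87203.
Real time: 87203 / (25) = 87203/25 s.
Target frame: (87203/25) × (48) = 4185744/25 ≈ 167429.760 → 167430.
At 48 labels/s: frame 167430 → 00:58:08:06.

00:58:08:06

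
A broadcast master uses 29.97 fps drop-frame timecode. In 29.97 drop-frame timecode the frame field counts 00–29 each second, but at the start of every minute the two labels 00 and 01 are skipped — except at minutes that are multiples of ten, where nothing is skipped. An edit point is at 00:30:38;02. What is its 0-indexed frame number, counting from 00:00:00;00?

Complete 10-minute blocks: 3, each 17982 frames → 53946.
Remaining 0 whole minutes in the current block: 0 frames.
Within the current minute: 38 × 30 + 2 = 1142. Total = 53946 + 0 + 1142 = 55088.

55088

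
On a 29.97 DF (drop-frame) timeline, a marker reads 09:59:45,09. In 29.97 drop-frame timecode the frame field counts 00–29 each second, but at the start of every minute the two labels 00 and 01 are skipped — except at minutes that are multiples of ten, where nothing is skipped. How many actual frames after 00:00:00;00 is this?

1078479

As if non-drop at 30 labels/s: (9 × 3600 + 59 × 60 + 45) × 30 + 9 = 1079559.
Minute boundaries passed: 599; those not divisible by 10: 599 − 59 = 540; dropped labels = 2 × 540 = 1080.
Actual frame index = 1079559 − 1080 = 1078479.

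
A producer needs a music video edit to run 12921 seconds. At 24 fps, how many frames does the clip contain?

310104 frames

Frames = 12921 × 24 = 310104.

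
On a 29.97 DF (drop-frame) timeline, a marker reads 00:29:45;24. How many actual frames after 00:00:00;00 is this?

53520

Complete 10-minute blocks: 2, each 17982 frames → 35964.
Remaining 9 whole minutes in the current block: 1800 + 8 × 1798 = 16184 frames.
Within the current minute: 45 × 30 + 24 − 2 = 1372 (labels ;00/;01 skipped at this minute). Total = 35964 + 16184 + 1372 = 53520.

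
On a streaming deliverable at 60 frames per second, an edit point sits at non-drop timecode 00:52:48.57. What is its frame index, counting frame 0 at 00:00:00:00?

frame 190137

Total seconds to the label: (0 × 3600 + 52 × 60 + 48) = 3168.
Frame index = 3168 × 60 + 57 = 190137.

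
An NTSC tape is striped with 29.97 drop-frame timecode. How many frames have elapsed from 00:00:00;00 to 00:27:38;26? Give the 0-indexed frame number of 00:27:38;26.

Complete 10-minute blocks: 2, each 17982 frames → 35964.
Remaining 7 whole minutes in the current block: 1800 + 6 × 1798 = 12588 frames.
Within the current minute: 38 × 30 + 26 − 2 = 1164 (labels ;00/;01 skipped at this minute). Total = 35964 + 12588 + 1164 = 49716.

49716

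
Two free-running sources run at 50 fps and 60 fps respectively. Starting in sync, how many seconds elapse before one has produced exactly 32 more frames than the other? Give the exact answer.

3.2 seconds

The gap grows by |60 − 50| = 10 frames per second.
Time for a 32-frame gap: 32 ÷ (10) = 3.2 s.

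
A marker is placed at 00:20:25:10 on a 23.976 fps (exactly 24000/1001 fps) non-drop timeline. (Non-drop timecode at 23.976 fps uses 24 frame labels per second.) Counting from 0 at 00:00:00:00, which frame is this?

frame 29410

Total seconds to the label: (0 × 3600 + 20 × 60 + 25) = 1225.
Frame index = 1225 × 24 + 10 = 29410.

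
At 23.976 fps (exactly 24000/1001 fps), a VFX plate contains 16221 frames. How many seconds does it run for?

676.550875 seconds

Running time = 16221 / (24000/1001) = 676.550875 s.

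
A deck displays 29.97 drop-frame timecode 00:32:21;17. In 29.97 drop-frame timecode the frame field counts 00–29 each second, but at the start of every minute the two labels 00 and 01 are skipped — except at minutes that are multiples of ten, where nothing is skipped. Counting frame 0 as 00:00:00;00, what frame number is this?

58189

Complete 10-minute blocks: 3, each 17982 frames → 53946.
Remaining 2 whole minutes in the current block: 1800 + 1 × 1798 = 3598 frames.
Within the current minute: 21 × 30 + 17 − 2 = 645 (labels ;00/;01 skipped at this minute). Total = 53946 + 3598 + 645 = 58189.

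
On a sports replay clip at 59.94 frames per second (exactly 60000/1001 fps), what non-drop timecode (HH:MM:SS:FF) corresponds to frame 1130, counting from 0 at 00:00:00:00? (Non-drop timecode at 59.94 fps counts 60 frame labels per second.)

1130 ÷ 60 = 18 full seconds, remainder 50 frames.
18 s = 0 h 0 min 18 s.
Timecode: 00:00:18:50.

00:00:18:50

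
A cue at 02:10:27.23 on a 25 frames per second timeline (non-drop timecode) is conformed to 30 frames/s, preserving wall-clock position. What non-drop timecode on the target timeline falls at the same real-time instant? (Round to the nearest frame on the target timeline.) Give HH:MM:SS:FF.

02:10:27:28

Source frame index: (2×3600 + 10×60 + 27) × 25 + 23 = 195698.
Real time: 195698 / (25) = 195698/25 s.
Target frame: (195698/25) × (30) = 1174188/5 ≈ 234837.600 → 234838.
At 30 labels/s: frame 234838 → 02:10:27:28.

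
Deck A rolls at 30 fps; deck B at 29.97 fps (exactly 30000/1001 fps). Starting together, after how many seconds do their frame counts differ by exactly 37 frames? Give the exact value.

The gap grows by |30000/1001 − 30| = 30/1001 frames per second.
Time for a 37-frame gap: 37 ÷ (30/1001) = 37037/30 s.

37037/30 seconds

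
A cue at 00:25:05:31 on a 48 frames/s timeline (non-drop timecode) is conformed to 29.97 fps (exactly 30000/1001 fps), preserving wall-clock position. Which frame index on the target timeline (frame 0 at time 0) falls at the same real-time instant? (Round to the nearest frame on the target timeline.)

Source frame index: (0×3600 + 25×60 + 5) × 48 + 31 = 72271.
Real time: 72271 / (48) = 72271/48 s.
Target frame: (72271/48) × (30000/1001) = 45169375/1001 ≈ 45124.251 → 45124.

frame 45124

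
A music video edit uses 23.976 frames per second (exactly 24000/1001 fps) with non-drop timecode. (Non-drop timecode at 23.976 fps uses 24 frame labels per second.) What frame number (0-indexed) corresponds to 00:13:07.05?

18893

Total seconds to the label: (0 × 3600 + 13 × 60 + 7) = 787.
Frame index = 787 × 24 + 5 = 18893.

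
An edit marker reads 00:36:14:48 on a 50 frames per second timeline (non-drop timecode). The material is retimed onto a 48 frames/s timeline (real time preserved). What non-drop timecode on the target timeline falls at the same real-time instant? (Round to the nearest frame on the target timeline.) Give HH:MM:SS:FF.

Source frame index: (0×3600 + 36×60 + 14) × 50 + 48 = 108748.
Real time: 108748 / (50) = 54374/25 s.
Target frame: (54374/25) × (48) = 2609952/25 ≈ 104398.080 → 104398.
At 48 labels/s: frame 104398 → 00:36:14:46.

00:36:14:46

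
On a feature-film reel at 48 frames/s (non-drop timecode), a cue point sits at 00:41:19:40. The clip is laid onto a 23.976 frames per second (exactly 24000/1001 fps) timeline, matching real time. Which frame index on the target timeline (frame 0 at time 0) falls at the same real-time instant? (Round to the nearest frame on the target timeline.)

frame 59457

Source frame index: (0×3600 + 41×60 + 19) × 48 + 40 = 119032.
Real time: 119032 / (48) = 14879/6 s.
Target frame: (14879/6) × (24000/1001) = 59516000/1001 ≈ 59456.543 → 59457.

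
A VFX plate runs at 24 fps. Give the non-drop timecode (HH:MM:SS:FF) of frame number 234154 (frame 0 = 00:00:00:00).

234154 ÷ 24 = 9756 full seconds, remainder 10 frames.
9756 s = 2 h 42 min 36 s.
Timecode: 02:42:36:10.

02:42:36:10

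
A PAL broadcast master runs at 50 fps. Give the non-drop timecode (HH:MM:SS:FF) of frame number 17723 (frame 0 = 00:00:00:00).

17723 ÷ 50 = 354 full seconds, remainder 23 frames.
354 s = 0 h 5 min 54 s.
Timecode: 00:05:54:23.

00:05:54:23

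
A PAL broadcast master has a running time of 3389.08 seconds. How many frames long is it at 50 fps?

169454 frames

Frames = 3389.08 × 50 = 169454.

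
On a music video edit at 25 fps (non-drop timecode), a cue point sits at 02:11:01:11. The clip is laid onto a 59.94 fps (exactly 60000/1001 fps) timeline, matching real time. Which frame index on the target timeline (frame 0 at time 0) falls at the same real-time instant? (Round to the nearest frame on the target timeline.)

frame 471215

Source frame index: (2×3600 + 11×60 + 1) × 25 + 11 = 196536.
Real time: 196536 / (25) = 196536/25 s.
Target frame: (196536/25) × (60000/1001) = 471686400/1001 ≈ 471215.185 → 471215.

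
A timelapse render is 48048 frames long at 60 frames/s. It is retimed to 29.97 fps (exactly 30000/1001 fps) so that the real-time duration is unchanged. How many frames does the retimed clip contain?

Target frames = source frames × (target rate / source rate) = 48048 × (30000/1001)/(60) = 48048 × 500/1001 = 24000.

24000 frames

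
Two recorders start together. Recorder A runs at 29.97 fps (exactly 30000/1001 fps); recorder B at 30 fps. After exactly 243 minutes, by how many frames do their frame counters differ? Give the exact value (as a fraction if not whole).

243 min = 14580 s.
A emits 30000/1001 × 14580 = 437400000/1001 frames; B emits 30 × 14580 = 437400.
Difference = 437400/1001 frames (≈ 436.9630); B is ahead of A.

437400/1001 frames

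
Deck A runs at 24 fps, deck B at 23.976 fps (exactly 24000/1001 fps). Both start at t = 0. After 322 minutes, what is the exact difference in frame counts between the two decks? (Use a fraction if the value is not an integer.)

322 min = 19320 s.
A emits 24 × 19320 = 463680 frames; B emits 24000/1001 × 19320 = 66240000/143.
Difference = 66240/143 frames (≈ 463.2168); B is behind A.

66240/143 frames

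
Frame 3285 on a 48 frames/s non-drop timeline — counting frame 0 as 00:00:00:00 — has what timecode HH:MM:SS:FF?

3285 ÷ 48 = 68 full seconds, remainder 21 frames.
68 s = 0 h 1 min 8 s.
Timecode: 00:01:08:21.

00:01:08:21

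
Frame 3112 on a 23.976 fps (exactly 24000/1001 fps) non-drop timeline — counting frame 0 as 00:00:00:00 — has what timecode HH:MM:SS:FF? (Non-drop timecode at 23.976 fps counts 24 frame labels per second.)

3112 ÷ 24 = 129 full seconds, remainder 16 frames.
129 s = 0 h 2 min 9 s.
Timecode: 00:02:09:16.

00:02:09:16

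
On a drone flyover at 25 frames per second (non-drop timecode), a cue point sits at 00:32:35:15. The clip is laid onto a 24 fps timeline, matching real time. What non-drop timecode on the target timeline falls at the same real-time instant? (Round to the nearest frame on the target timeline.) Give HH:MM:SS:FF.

00:32:35:14

Source frame index: (0×3600 + 32×60 + 35) × 25 + 15 = 48890.
Real time: 48890 / (25) = 9778/5 s.
Target frame: (9778/5) × (24) = 234672/5 ≈ 46934.400 → 46934.
At 24 labels/s: frame 46934 → 00:32:35:14.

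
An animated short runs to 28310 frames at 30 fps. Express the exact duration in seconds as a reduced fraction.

2831/3 seconds

Running time = 28310 ÷ (30) = 28310 × 1/30 = 2831/3 s.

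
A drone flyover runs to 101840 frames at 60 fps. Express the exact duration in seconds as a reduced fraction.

5092/3 seconds

Running time = 101840 ÷ (60) = 101840 × 1/60 = 5092/3 s.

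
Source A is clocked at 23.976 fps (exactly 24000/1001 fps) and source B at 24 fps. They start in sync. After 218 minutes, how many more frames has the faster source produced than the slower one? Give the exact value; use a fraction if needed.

218 min = 13080 s.
A emits 24000/1001 × 13080 = 313920000/1001 frames; B emits 24 × 13080 = 313920.
Difference = 313920/1001 frames (≈ 313.6064); B is ahead of A.

313920/1001 frames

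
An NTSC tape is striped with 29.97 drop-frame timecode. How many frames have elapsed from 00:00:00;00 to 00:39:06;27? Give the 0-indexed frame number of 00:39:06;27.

As if non-drop at 30 labels/s: (0 × 3600 + 39 × 60 + 6) × 30 + 27 = 70407.
Minute boundaries passed: 39; those not divisible by 10: 39 − 3 = 36; dropped labels = 2 × 36 = 72.
Actual frame index = 70407 − 72 = 70335.

70335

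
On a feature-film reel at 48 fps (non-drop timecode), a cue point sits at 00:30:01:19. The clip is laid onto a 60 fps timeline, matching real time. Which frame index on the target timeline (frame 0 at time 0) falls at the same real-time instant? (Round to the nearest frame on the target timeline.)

Source frame index: (0×3600 + 30×60 + 1) × 48 + 19 = 86467.
Real time: 86467 / (48) = 86467/48 s.
Target frame: (86467/48) × (60) = 432335/4 ≈ 108083.750 → 108084.

frame 108084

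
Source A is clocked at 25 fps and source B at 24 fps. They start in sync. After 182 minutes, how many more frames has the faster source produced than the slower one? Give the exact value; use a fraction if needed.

182 min = 10920 s.
A emits 25 × 10920 = 273000 frames; B emits 24 × 10920 = 262080.
Difference = 10920 frames; B is behind A.

10920 frames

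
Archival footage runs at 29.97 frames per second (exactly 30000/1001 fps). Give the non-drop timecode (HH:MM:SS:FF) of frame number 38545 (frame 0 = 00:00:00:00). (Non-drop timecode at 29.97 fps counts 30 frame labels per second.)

38545 ÷ 30 = 1284 full seconds, remainder 25 frames.
1284 s = 0 h 21 min 24 s.
Timecode: 00:21:24:25.

00:21:24:25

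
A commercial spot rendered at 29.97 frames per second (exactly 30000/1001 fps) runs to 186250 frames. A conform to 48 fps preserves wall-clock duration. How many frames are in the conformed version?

Target frames = source frames × (target rate / source rate) = 186250 × (48)/(30000/1001) = 186250 × 1001/625 = 298298.

298298 frames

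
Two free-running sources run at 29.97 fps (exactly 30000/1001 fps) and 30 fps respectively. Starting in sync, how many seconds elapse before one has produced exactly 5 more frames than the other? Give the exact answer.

The gap grows by |30 − 30000/1001| = 30/1001 frames per second.
Time for a 5-frame gap: 5 ÷ (30/1001) = 1001/6 s.

1001/6 seconds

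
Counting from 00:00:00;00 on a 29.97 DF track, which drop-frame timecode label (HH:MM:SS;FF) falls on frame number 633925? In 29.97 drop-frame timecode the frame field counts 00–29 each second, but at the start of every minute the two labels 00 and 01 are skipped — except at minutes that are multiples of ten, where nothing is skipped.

05:52:31;29

Each 10-minute DF block holds 10 × 60 × 30 − 9 × 2 = 17982 frames. 633925 ÷ 17982 → 35 full blocks, remainder 4555.
Within the partial block the first minute is 1800 frames and each further minute 1798, so 2 further minute boundaries passed. Total skipped labels = 18 × 35 + 2 × 2 = 634.
Non-drop label index = 633925 + 634 = 634559; at 30 labels/s that is 05:52:31:29, i.e. DF 05:52:31;29.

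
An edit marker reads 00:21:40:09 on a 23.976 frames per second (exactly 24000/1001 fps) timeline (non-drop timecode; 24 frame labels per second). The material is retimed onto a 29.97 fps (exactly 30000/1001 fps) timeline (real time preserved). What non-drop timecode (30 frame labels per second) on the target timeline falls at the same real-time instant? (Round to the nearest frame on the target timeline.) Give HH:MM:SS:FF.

00:21:40:11

Source frame index: (0×3600 + 21×60 + 40) × 24 + 9 = 31209.
Real time: 31209 / (24000/1001) = 10413403/8000 s.
Target frame: (10413403/8000) × (30000/1001) = 156045/4 ≈ 39011.250 → 39011.
At 30 labels/s: frame 39011 → 00:21:40:11.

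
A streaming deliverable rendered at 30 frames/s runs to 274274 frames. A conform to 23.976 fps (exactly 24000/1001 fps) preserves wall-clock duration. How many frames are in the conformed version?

219200 frames

Target frames = source frames × (target rate / source rate) = 274274 × (24000/1001)/(30) = 274274 × 800/1001 = 219200.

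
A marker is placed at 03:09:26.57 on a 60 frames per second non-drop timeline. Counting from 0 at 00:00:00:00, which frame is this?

Total seconds to the label: (3 × 3600 + 9 × 60 + 26) = 11366.
Frame index = 11366 × 60 + 57 = 682017.

682017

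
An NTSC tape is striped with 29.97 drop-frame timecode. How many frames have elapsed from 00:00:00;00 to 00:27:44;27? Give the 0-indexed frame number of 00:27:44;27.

Complete 10-minute blocks: 2, each 17982 frames → 35964.
Remaining 7 whole minutes in the current block: 1800 + 6 × 1798 = 12588 frames.
Within the current minute: 44 × 30 + 27 − 2 = 1345 (labels ;00/;01 skipped at this minute). Total = 35964 + 12588 + 1345 = 49897.

49897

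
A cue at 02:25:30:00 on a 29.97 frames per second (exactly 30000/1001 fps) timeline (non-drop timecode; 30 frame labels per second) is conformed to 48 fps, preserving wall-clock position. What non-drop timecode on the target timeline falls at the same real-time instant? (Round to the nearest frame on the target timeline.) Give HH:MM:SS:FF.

02:25:38:35

Source frame index: (2×3600 + 25×60 + 30) × 30 + 0 = 261900.
Real time: 261900 / (30000/1001) = 873873/100 s.
Target frame: (873873/100) × (48) = 10486476/25 ≈ 419459.040 → 419459.
At 48 labels/s: frame 419459 → 02:25:38:35.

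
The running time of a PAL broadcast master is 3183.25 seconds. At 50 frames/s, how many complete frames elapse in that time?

159162 frames

Frames = 3183.25 × 50 = 318325/2 ≈ 159162.5000.
Complete frames: 159162.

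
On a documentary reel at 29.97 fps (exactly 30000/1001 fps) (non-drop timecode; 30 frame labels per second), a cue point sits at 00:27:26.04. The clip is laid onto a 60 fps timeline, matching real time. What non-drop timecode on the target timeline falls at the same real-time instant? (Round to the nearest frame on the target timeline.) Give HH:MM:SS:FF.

Source frame index: (0×3600 + 27×60 + 26) × 30 + 4 = 49384.
Real time: 49384 / (30000/1001) = 6179173/3750 s.
Target frame: (6179173/3750) × (60) = 12358346/125 ≈ 98866.768 → 98867.
At 60 labels/s: frame 98867 → 00:27:27:47.

00:27:27:47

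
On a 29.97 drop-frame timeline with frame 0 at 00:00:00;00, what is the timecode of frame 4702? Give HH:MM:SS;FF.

Ten DF minutes hold 17982 frames, so frame 4702 lies in block 0 (frames 0–17981) with 4702 frames into that block.
The block's first minute is 1800 frames and the rest 1798 each; 4702 frames reaches minute 2, so 0 × 18 + 2 × 2 = 4 labels have been skipped so far.
Adding those back, label number 4702 + 4 = 4706 at 30 labels/s is 156 s + 26 f = 0 h 2 min 36 s frame 26, i.e. 00:02:36;26.

00:02:36;26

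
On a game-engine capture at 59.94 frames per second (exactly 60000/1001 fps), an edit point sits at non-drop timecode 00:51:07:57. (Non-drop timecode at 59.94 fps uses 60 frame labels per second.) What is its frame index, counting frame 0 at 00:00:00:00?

frame 184077

Total seconds to the label: (0 × 3600 + 51 × 60 + 7) = 3067.
Frame index = 3067 × 60 + 57 = 184077.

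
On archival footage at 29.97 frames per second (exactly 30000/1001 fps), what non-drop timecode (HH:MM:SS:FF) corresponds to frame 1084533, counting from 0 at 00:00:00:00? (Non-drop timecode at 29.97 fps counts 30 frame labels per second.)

10:02:31:03

1084533 ÷ 30 = 36151 full seconds, remainder 3 frames.
36151 s = 10 h 2 min 31 s.
Timecode: 10:02:31:03.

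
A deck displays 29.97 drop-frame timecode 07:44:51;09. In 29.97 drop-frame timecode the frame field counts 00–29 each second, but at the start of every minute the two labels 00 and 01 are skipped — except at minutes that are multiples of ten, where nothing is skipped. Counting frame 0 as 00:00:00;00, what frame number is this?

As if non-drop at 30 labels/s: (7 × 3600 + 44 × 60 + 51) × 30 + 9 = 836739.
Minute boundaries passed: 464; those not divisible by 10: 464 − 46 = 418; dropped labels = 2 × 418 = 836.
Actual frame index = 836739 − 836 = 835903.

835903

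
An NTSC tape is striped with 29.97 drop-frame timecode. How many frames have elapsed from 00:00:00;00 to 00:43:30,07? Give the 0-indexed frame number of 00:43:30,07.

78229

Complete 10-minute blocks: 4, each 17982 frames → 71928.
Remaining 3 whole minutes in the current block: 1800 + 2 × 1798 = 5396 frames.
Within the current minute: 30 × 30 + 7 − 2 = 905 (labels ;00/;01 skipped at this minute). Total = 71928 + 5396 + 905 = 78229.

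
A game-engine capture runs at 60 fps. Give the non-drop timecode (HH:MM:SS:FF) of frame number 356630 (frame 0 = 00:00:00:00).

01:39:03:50

356630 ÷ 60 = 5943 full seconds, remainder 50 frames.
5943 s = 1 h 39 min 3 s.
Timecode: 01:39:03:50.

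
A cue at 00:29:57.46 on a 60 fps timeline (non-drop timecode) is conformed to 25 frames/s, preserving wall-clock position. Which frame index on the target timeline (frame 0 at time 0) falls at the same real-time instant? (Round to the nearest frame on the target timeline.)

frame 44944

Source frame index: (0×3600 + 29×60 + 57) × 60 + 46 = 107866.
Real time: 107866 / (60) = 53933/30 s.
Target frame: (53933/30) × (25) = 269665/6 ≈ 44944.167 → 44944.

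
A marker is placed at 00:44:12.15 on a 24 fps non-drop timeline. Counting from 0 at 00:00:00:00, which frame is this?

frame 63663

Total seconds to the label: (0 × 3600 + 44 × 60 + 12) = 2652.
Frame index = 2652 × 24 + 15 = 63663.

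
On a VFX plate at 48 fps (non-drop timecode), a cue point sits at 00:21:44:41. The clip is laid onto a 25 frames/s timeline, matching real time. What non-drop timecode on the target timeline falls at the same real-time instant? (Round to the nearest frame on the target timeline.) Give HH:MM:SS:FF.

00:21:44:21

Source frame index: (0×3600 + 21×60 + 44) × 48 + 41 = 62633.
Real time: 62633 / (48) = 62633/48 s.
Target frame: (62633/48) × (25) = 1565825/48 ≈ 32621.354 → 32621.
At 25 labels/s: frame 32621 → 00:21:44:21.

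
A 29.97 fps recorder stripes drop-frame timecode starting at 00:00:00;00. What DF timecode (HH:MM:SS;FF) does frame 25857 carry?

Ten DF minutes hold 17982 frames, so frame 25857 lies in block 1 (frames 17982–35963) with 7875 frames into that block.
The block's first minute is 1800 frames and the rest 1798 each; 7875 frames reaches minute 4, so 1 × 18 + 4 × 2 = 26 labels have been skipped so far.
Adding those back, label number 25857 + 26 = 25883 at 30 labels/s is 862 s + 23 f = 0 h 14 min 22 s frame 23, i.e. 00:14:22;23.

00:14:22;23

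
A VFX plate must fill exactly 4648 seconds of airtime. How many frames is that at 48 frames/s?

223104 frames

Frames = 4648 × 48 = 223104.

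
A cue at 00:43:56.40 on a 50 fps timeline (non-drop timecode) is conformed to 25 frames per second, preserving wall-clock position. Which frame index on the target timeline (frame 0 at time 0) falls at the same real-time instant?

Source frame index: (0×3600 + 43×60 + 56) × 50 + 40 = 131840.
Real time: 131840 / (50) = 13184/5 s.
Target frame: (13184/5) × (25) = 65920.

frame 65920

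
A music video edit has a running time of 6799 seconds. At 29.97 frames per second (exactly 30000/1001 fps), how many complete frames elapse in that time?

203766 frames

Frames = 6799 × 30000/1001 = 15690000/77 ≈ 203766.2338.
Complete frames: 203766.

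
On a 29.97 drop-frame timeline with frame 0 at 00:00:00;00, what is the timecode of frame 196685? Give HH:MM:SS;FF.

Each 10-minute DF block holds 10 × 60 × 30 − 9 × 2 = 17982 frames. 196685 ÷ 17982 → 10 full blocks, remainder 16865.
Within the partial block the first minute is 1800 frames and each further minute 1798, so 9 further minute boundaries passed. Total skipped labels = 18 × 10 + 2 × 9 = 198.
Non-drop label index = 196685 + 198 = 196883; at 30 labels/s that is 01:49:22:23, i.e. DF 01:49:22;23.

01:49:22;23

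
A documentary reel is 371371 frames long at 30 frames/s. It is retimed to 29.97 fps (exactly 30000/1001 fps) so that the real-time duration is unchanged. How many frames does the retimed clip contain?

371000 frames

Target frames = source frames × (target rate / source rate) = 371371 × (30000/1001)/(30) = 371371 × 1000/1001 = 371000.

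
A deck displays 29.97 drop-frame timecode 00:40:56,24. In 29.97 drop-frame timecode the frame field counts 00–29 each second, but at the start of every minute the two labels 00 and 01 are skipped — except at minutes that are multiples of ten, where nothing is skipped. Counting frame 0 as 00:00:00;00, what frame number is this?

Complete 10-minute blocks: 4, each 17982 frames → 71928.
Remaining 0 whole minutes in the current block: 0 frames.
Within the current minute: 56 × 30 + 24 = 1704. Total = 71928 + 0 + 1704 = 73632.

73632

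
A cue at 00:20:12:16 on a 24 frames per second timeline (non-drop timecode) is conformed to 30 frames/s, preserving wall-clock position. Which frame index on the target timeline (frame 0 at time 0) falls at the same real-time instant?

Source frame index: (0×3600 + 20×60 + 12) × 24 + 16 = 29104.
Real time: 29104 / (24) = 3638/3 s.
Target frame: (3638/3) × (30) = 36380.

frame 36380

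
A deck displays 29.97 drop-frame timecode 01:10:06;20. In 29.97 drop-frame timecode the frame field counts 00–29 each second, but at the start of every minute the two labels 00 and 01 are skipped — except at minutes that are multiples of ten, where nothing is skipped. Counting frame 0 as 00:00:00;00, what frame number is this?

Complete 10-minute blocks: 7, each 17982 frames → 125874.
Remaining 0 whole minutes in the current block: 0 frames.
Within the current minute: 6 × 30 + 20 = 200. Total = 125874 + 0 + 200 = 126074.

126074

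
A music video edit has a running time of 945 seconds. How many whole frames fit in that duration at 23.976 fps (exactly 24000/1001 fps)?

22657 frames

Frames = 945 × 24000/1001 = 3240000/143 ≈ 22657.3427.
Complete frames: 22657.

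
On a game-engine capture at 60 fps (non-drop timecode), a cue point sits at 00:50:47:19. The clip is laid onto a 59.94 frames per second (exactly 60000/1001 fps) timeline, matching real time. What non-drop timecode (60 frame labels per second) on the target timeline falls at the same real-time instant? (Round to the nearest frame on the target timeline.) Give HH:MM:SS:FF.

Source frame index: (0×3600 + 50×60 + 47) × 60 + 19 = 182839.
Real time: 182839 / (60) = 182839/60 s.
Target frame: (182839/60) × (60000/1001) = 182839000/1001 ≈ 182656.344 → 182656.
At 60 labels/s: frame 182656 → 00:50:44:16.

00:50:44:16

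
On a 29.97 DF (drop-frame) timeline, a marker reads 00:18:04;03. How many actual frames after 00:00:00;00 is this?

Complete 10-minute blocks: 1, each 17982 frames → 17982.
Remaining 8 whole minutes in the current block: 1800 + 7 × 1798 = 14386 frames.
Within the current minute: 4 × 30 + 3 − 2 = 121 (labels ;00/;01 skipped at this minute). Total = 17982 + 14386 + 121 = 32489.

32489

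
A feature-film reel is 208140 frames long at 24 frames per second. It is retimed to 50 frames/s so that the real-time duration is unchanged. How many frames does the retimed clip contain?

433625 frames

Target frames = source frames × (target rate / source rate) = 208140 × (50)/(24) = 208140 × 25/12 = 433625.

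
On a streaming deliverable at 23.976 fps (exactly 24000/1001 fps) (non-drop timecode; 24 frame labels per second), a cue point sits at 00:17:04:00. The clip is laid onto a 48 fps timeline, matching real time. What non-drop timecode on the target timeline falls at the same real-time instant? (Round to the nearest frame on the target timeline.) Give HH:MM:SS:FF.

Source frame index: (0×3600 + 17×60 + 4) × 24 + 0 = 24576.
Real time: 24576 / (24000/1001) = 128128/125 s.
Target frame: (128128/125) × (48) = 6150144/125 ≈ 49201.152 → 49201.
At 48 labels/s: frame 49201 → 00:17:05:01.

00:17:05:01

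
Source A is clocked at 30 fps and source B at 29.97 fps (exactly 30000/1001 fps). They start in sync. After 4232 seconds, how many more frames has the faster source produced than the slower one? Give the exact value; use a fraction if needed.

A emits 30 × 4232 = 126960 frames; B emits 30000/1001 × 4232 = 126960000/1001.
Difference = 126960/1001 frames (≈ 126.8332); B is behind A.

126960/1001 frames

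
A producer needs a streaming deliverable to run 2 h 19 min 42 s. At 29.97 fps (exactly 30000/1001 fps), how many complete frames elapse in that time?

251208 frames

2 h 19 min 42 s = 8382 s.
Frames = 8382 × 30000/1001 = 22860000/91 ≈ 251208.7912.
Complete frames: 251208.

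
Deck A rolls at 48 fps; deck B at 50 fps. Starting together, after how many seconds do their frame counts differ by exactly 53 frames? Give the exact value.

The gap grows by |50 − 48| = 2 frames per second.
Time for a 53-frame gap: 53 ÷ (2) = 26.5 s.

26.5 seconds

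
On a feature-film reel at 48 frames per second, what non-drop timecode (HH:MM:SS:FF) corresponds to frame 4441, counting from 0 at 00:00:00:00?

00:01:32:25

4441 ÷ 48 = 92 full seconds, remainder 25 frames.
92 s = 0 h 1 min 32 s.
Timecode: 00:01:32:25.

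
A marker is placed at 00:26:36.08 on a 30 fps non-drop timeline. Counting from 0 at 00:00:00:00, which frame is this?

Total seconds to the label: (0 × 3600 + 26 × 60 + 36) = 1596.
Frame index = 1596 × 30 + 8 = 47888.

47888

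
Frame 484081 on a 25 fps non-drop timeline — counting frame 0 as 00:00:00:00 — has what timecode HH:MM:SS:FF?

484081 ÷ 25 = 19363 full seconds, remainder 6 frames.
19363 s = 5 h 22 min 43 s.
Timecode: 05:22:43:06.

05:22:43:06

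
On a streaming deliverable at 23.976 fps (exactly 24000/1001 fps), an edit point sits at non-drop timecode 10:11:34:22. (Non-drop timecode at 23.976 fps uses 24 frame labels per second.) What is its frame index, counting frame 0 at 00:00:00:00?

880678

Total seconds to the label: (10 × 3600 + 11 × 60 + 34) = 36694.
Frame index = 36694 × 24 + 22 = 880678.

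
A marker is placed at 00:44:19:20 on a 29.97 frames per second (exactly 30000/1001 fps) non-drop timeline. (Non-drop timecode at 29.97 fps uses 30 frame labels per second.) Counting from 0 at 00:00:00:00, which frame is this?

Total seconds to the label: (0 × 3600 + 44 × 60 + 19) = 2659.
Frame index = 2659 × 30 + 20 = 79790.

frame 79790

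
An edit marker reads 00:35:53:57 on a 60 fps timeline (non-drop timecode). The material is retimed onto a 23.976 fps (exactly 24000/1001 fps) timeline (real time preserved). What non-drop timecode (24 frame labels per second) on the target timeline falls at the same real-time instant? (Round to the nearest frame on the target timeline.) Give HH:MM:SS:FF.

00:35:51:19

Source frame index: (0×3600 + 35×60 + 53) × 60 + 57 = 129237.
Real time: 129237 / (60) = 43079/20 s.
Target frame: (43079/20) × (24000/1001) = 51694800/1001 ≈ 51643.157 → 51643.
At 24 labels/s: frame 51643 → 00:35:51:19.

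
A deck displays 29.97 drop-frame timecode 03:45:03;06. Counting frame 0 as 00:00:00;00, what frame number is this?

404690

Complete 10-minute blocks: 22, each 17982 frames → 395604.
Remaining 5 whole minutes in the current block: 1800 + 4 × 1798 = 8992 frames.
Within the current minute: 3 × 30 + 6 − 2 = 94 (labels ;00/;01 skipped at this minute). Total = 395604 + 8992 + 94 = 404690.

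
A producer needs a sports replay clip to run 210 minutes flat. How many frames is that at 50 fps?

630000 frames

210 min = 12600 s.
Frames = 12600 × 50 = 630000.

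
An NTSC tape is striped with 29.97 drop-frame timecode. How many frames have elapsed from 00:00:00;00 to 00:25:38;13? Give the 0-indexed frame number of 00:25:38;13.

Complete 10-minute blocks: 2, each 17982 frames → 35964.
Remaining 5 whole minutes in the current block: 1800 + 4 × 1798 = 8992 frames.
Within the current minute: 38 × 30 + 13 − 2 = 1151 (labels ;00/;01 skipped at this minute). Total = 35964 + 8992 + 1151 = 46107.

46107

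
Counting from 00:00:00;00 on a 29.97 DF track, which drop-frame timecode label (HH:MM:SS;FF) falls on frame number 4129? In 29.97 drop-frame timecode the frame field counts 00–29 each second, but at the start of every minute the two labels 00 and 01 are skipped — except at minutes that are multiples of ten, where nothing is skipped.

Each 10-minute DF block holds 10 × 60 × 30 − 9 × 2 = 17982 frames. 4129 ÷ 17982 → 0 full blocks, remainder 4129.
Within the partial block the first minute is 1800 frames and each further minute 1798, so 2 further minute boundaries passed. Total skipped labels = 18 × 0 + 2 × 2 = 4.
Non-drop label index = 4129 + 4 = 4133; at 30 labels/s that is 00:02:17:23, i.e. DF 00:02:17;23.

00:02:17;23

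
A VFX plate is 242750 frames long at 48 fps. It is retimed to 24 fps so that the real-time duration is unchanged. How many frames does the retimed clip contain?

Target frames = source frames × (target rate / source rate) = 242750 × (24)/(48) = 242750 × 1/2 = 121375.

121375 frames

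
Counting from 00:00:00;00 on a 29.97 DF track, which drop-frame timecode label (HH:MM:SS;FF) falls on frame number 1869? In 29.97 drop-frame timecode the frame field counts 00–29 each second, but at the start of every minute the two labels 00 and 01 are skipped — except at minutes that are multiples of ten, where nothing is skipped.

00:01:02;11

Ten DF minutes hold 17982 frames, so frame 1869 lies in block 0 (frames 0–17981) with 1869 frames into that block.
The block's first minute is 1800 frames and the rest 1798 each; 1869 frames reaches minute 1, so 0 × 18 + 1 × 2 = 2 labels have been skipped so far.
Adding those back, label number 1869 + 2 = 1871 at 30 labels/s is 62 s + 11 f = 0 h 1 min 2 s frame 11, i.e. 00:01:02;11.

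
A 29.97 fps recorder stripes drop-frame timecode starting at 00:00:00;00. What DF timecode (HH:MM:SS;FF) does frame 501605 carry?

04:38:56;27

Each 10-minute DF block holds 10 × 60 × 30 − 9 × 2 = 17982 frames. 501605 ÷ 17982 → 27 full blocks, remainder 16091.
Within the partial block the first minute is 1800 frames and each further minute 1798, so 8 further minute boundaries passed. Total skipped labels = 18 × 27 + 2 × 8 = 502.
Non-drop label index = 501605 + 502 = 502107; at 30 labels/s that is 04:38:56:27, i.e. DF 04:38:56;27.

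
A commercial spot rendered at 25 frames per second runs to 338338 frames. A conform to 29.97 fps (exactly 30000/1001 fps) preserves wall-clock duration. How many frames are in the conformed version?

Target frames = source frames × (target rate / source rate) = 338338 × (30000/1001)/(25) = 338338 × 1200/1001 = 405600.

405600 frames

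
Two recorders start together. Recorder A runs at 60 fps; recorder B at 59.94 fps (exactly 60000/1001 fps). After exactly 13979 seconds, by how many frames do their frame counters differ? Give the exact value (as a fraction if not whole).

A emits 60 × 13979 = 838740 frames; B emits 60000/1001 × 13979 = 119820000/143.
Difference = 119820/143 frames (≈ 837.9021); B is behind A.

119820/143 frames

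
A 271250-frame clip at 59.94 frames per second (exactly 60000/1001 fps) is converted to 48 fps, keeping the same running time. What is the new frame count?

217217 frames

Target frames = source frames × (target rate / source rate) = 271250 × (48)/(60000/1001) = 271250 × 1001/1250 = 217217.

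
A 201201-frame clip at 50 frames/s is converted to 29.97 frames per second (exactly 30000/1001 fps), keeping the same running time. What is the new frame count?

120600 frames

Target frames = source frames × (target rate / source rate) = 201201 × (30000/1001)/(50) = 201201 × 600/1001 = 120600.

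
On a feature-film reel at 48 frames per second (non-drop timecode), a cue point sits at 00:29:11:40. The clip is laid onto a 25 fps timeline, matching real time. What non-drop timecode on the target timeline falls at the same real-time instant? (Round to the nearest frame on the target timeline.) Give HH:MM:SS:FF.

00:29:11:21

Source frame index: (0×3600 + 29×60 + 11) × 48 + 40 = 84088.
Real time: 84088 / (48) = 10511/6 s.
Target frame: (10511/6) × (25) = 262775/6 ≈ 43795.833 → 43796.
At 25 labels/s: frame 43796 → 00:29:11:21.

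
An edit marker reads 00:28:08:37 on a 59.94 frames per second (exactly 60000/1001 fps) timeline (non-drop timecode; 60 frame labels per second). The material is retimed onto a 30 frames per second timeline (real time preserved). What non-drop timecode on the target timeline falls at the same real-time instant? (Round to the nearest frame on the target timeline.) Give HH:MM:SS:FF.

00:28:10:09

Source frame index: (0×3600 + 28×60 + 8) × 60 + 37 = 101317.
Real time: 101317 / (60000/1001) = 101418317/60000 s.
Target frame: (101418317/60000) × (30) = 101418317/2000 ≈ 50709.158 → 50709.
At 30 labels/s: frame 50709 → 00:28:10:09.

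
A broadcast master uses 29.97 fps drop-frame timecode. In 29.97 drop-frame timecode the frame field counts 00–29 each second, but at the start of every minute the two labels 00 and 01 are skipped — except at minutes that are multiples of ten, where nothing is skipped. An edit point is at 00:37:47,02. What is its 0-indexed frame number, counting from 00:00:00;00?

As if non-drop at 30 labels/s: (0 × 3600 + 37 × 60 + 47) × 30 + 2 = 68012.
Minute boundaries passed: 37; those not divisible by 10: 37 − 3 = 34; dropped labels = 2 × 34 = 68.
Actual frame index = 68012 − 68 = 67944.

67944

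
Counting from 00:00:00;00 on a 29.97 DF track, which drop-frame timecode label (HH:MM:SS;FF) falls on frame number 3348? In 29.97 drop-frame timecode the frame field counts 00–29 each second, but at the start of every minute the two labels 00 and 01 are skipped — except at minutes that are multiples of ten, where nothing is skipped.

00:01:51;20

Each 10-minute DF block holds 10 × 60 × 30 − 9 × 2 = 17982 frames. 3348 ÷ 17982 → 0 full blocks, remainder 3348.
Within the partial block the first minute is 1800 frames and each further minute 1798, so 1 further minute boundary passed. Total skipped labels = 18 × 0 + 2 × 1 = 2.
Non-drop label index = 3348 + 2 = 3350; at 30 labels/s that is 00:01:51:20, i.e. DF 00:01:51;20.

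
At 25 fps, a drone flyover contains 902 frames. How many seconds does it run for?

Running time = 902 / (25) = 36.08 s.

36.08 seconds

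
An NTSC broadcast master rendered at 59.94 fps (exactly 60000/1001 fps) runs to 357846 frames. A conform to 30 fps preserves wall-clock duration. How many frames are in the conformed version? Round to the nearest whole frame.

179102 frames

Frames at target rate = 357846 × (30) / (60000/1001) = 179101923/1000 ≈ 179101.923.
Nearest whole frame: 179102.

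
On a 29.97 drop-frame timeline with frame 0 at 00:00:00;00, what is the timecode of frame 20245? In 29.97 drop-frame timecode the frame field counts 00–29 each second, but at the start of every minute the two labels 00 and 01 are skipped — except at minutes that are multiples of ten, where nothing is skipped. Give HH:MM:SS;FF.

Each 10-minute DF block holds 10 × 60 × 30 − 9 × 2 = 17982 frames. 20245 ÷ 17982 → 1 full block, remainder 2263.
Within the partial block the first minute is 1800 frames and each further minute 1798, so 1 further minute boundary passed. Total skipped labels = 18 × 1 + 2 × 1 = 20.
Non-drop label index = 20245 + 20 = 20265; at 30 labels/s that is 00:11:15:15, i.e. DF 00:11:15;15.

00:11:15;15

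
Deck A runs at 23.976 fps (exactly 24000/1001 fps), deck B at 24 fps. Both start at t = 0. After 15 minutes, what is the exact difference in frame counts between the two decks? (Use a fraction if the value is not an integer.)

21600/1001 frames

15 min = 900 s.
A emits 24000/1001 × 900 = 21600000/1001 frames; B emits 24 × 900 = 21600.
Difference = 21600/1001 frames (≈ 21.5784); B is ahead of A.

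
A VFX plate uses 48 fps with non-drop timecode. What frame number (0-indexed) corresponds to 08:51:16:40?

Total seconds to the label: (8 × 3600 + 51 × 60 + 16) = 31876.
Frame index = 31876 × 48 + 40 = 1530088.

1530088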